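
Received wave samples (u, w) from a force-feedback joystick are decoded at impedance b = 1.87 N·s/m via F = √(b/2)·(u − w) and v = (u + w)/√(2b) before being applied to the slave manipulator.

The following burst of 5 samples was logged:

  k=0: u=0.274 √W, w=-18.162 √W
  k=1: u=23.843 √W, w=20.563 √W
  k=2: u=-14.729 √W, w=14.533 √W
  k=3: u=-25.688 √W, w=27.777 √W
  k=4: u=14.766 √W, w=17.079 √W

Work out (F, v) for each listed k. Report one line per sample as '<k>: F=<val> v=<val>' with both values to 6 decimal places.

k=0: u−w=18.436000, u+w=-17.888000; √(b/2)=0.966954, √(2b)=1.933908; F=0.966954×18.436=17.826764, v=-17.888000/1.933908=-9.249665
k=1: u−w=3.280000, u+w=44.406000; √(b/2)=0.966954, √(2b)=1.933908; F=0.966954×3.28=3.171609, v=44.406000/1.933908=22.961796
k=2: u−w=-29.262000, u+w=-0.196000; √(b/2)=0.966954, √(2b)=1.933908; F=0.966954×(-29.262)=-28.295007, v=-0.196000/1.933908=-0.101349
k=3: u−w=-53.465000, u+w=2.089000; √(b/2)=0.966954, √(2b)=1.933908; F=0.966954×(-53.465)=-51.698195, v=2.089000/1.933908=1.080196
k=4: u−w=-2.313000, u+w=31.845000; √(b/2)=0.966954, √(2b)=1.933908; F=0.966954×(-2.313)=-2.236565, v=31.845000/1.933908=16.466657

0: F=17.826764 v=-9.249665
1: F=3.171609 v=22.961796
2: F=-28.295007 v=-0.101349
3: F=-51.698195 v=1.080196
4: F=-2.236565 v=16.466657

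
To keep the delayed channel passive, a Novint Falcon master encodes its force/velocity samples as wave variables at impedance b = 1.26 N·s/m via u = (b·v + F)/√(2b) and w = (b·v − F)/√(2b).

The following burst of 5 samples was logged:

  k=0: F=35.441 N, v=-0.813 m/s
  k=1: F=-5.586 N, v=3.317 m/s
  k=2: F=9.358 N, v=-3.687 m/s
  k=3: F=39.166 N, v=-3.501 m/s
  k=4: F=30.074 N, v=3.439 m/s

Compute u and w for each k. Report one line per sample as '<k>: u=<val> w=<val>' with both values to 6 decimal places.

0: u=21.680433 w=-22.971030
1: u=-0.886062 w=6.151636
2: u=2.968520 w=-8.821451
3: u=21.893428 w=-27.451094
4: u=21.674461 w=-16.215218

k=0: b·v=1.26×(-0.813)=-1.024380; √(2b)=1.587451; u=(-1.024380+35.441)/1.587451=21.680433, w=(-1.024380−35.441)/1.587451=-22.971030
k=1: b·v=1.26×3.317=4.179420; √(2b)=1.587451; u=(4.179420+(-5.586))/1.587451=-0.886062, w=(4.179420−(-5.586))/1.587451=6.151636
k=2: b·v=1.26×(-3.687)=-4.645620; √(2b)=1.587451; u=(-4.645620+9.358)/1.587451=2.968520, w=(-4.645620−9.358)/1.587451=-8.821451
k=3: b·v=1.26×(-3.501)=-4.411260; √(2b)=1.587451; u=(-4.411260+39.166)/1.587451=21.893428, w=(-4.411260−39.166)/1.587451=-27.451094
k=4: b·v=1.26×3.439=4.333140; √(2b)=1.587451; u=(4.333140+30.074)/1.587451=21.674461, w=(4.333140−30.074)/1.587451=-16.215218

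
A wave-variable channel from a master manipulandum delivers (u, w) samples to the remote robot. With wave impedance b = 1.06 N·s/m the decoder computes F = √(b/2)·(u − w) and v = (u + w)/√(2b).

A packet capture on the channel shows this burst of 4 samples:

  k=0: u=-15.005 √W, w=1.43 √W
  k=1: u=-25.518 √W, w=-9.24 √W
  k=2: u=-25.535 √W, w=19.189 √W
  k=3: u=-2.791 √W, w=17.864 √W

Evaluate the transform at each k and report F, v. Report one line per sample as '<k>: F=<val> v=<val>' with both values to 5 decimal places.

k=0: u−w=-16.43500, u+w=-13.57500; √(b/2)=0.72801, √(2b)=1.45602; F=0.72801×(-16.435)=-11.96486, v=-13.57500/1.45602=-9.32335
k=1: u−w=-16.27800, u+w=-34.75800; √(b/2)=0.72801, √(2b)=1.45602; F=0.72801×(-16.278)=-11.85056, v=-34.75800/1.45602=-23.87189
k=2: u−w=-44.72400, u+w=-6.34600; √(b/2)=0.72801, √(2b)=1.45602; F=0.72801×(-44.724)=-32.55956, v=-6.34600/1.45602=-4.35845
k=3: u−w=-20.65500, u+w=15.07300; √(b/2)=0.72801, √(2b)=1.45602; F=0.72801×(-20.655)=-15.03707, v=15.07300/1.45602=10.35218

0: F=-11.96486 v=-9.32335
1: F=-11.85056 v=-23.87189
2: F=-32.55956 v=-4.35845
3: F=-15.03707 v=10.35218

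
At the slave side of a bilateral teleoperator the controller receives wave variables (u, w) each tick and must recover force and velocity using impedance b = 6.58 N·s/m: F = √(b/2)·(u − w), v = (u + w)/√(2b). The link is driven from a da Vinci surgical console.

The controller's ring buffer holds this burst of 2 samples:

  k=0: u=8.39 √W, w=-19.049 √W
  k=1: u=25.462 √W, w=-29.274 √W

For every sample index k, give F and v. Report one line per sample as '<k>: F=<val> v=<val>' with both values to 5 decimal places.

k=0: u−w=27.43900, u+w=-10.65900; √(b/2)=1.81384, √(2b)=3.62767; F=1.81384×27.439=49.76984, v=-10.65900/3.62767=-2.93825
k=1: u−w=54.73600, u+w=-3.81200; √(b/2)=1.81384, √(2b)=3.62767; F=1.81384×54.736=99.28211, v=-3.81200/3.62767=-1.05081

0: F=49.76984 v=-2.93825
1: F=99.28211 v=-1.05081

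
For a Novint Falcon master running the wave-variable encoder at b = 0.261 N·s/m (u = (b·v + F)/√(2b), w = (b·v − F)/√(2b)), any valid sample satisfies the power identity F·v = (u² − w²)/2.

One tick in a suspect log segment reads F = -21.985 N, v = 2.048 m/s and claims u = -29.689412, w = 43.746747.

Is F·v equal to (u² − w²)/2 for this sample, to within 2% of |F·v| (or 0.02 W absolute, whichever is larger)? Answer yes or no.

F·v = (-21.985)×2.048 = -45.025280 W.
(u² − w²)/2 = (881.461185 − 1913.777873)/2 = -516.158344 W.
|Δ| = 471.133064;  2% of max(1, |F·v|) = 0.900506.

no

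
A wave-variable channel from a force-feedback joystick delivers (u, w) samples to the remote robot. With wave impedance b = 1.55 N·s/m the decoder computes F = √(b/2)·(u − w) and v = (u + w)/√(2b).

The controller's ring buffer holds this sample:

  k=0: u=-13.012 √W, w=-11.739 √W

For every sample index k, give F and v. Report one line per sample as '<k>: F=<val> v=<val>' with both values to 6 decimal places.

0: F=-1.120674 v=-14.057623

k=0: u−w=-1.273000, u+w=-24.751000; √(b/2)=0.880341, √(2b)=1.760682; F=0.880341×(-1.273)=-1.120674, v=-24.751000/1.760682=-14.057623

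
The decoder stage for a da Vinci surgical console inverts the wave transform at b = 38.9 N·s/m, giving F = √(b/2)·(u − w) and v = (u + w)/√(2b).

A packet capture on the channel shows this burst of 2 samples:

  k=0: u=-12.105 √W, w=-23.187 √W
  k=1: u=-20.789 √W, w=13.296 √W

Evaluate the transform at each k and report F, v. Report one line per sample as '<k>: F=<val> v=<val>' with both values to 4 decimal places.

k=0: u−w=11.0820, u+w=-35.2920; √(b/2)=4.4102, √(2b)=8.8204; F=4.4102×11.082=48.8740, v=-35.2920/8.8204=-4.0012
k=1: u−w=-34.0850, u+w=-7.4930; √(b/2)=4.4102, √(2b)=8.8204; F=4.4102×(-34.085)=-150.3222, v=-7.4930/8.8204=-0.8495

0: F=48.8740 v=-4.0012
1: F=-150.3222 v=-0.8495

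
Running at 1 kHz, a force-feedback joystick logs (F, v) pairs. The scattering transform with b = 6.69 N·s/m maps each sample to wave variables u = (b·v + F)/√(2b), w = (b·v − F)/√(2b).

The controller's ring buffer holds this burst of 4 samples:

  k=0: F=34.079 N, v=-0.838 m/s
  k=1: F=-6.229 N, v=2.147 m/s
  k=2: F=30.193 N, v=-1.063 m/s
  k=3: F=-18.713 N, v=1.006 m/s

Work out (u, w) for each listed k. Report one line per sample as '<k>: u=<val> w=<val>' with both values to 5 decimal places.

0: u=7.78398 w=-10.84928
1: u=2.22382 w=5.62963
2: u=6.31010 w=-10.19842
3: u=-3.27591 w=6.95573

k=0: b·v=6.69×(-0.838)=-5.60622; √(2b)=3.65787; u=(-5.60622+34.079)/3.65787=7.78398, w=(-5.60622−34.079)/3.65787=-10.84928
k=1: b·v=6.69×2.147=14.36343; √(2b)=3.65787; u=(14.36343+(-6.229))/3.65787=2.22382, w=(14.36343−(-6.229))/3.65787=5.62963
k=2: b·v=6.69×(-1.063)=-7.11147; √(2b)=3.65787; u=(-7.11147+30.193)/3.65787=6.31010, w=(-7.11147−30.193)/3.65787=-10.19842
k=3: b·v=6.69×1.006=6.73014; √(2b)=3.65787; u=(6.73014+(-18.713))/3.65787=-3.27591, w=(6.73014−(-18.713))/3.65787=6.95573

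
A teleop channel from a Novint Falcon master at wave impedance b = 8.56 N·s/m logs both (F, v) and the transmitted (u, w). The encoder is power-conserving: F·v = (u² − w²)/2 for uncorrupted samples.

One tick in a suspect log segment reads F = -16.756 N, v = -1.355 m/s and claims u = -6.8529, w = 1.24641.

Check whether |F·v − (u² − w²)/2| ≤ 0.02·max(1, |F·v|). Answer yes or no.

yes

F·v = (-16.756)×(-1.355) = 22.7044 W.
(u² − w²)/2 = (46.9622 − 1.5535)/2 = 22.7044 W.
|Δ| = 0.0000;  2% of max(1, |F·v|) = 0.4541.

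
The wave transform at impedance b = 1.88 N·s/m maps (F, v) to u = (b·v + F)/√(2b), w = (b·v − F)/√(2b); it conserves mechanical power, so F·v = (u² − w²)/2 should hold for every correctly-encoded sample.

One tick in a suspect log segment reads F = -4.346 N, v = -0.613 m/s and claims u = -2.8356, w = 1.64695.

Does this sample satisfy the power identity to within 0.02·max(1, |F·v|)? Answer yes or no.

yes

F·v = (-4.346)×(-0.613) = 2.66410 W.
(u² − w²)/2 = (8.04063 − 2.71244)/2 = 2.66409 W.
|Δ| = 0.00001;  2% of max(1, |F·v|) = 0.05328.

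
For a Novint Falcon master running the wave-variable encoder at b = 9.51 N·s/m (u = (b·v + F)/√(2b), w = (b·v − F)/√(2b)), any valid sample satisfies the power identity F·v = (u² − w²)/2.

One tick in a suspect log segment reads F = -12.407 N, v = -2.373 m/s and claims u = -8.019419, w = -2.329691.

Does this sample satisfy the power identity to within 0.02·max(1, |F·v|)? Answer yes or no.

F·v = (-12.407)×(-2.373) = 29.441811 W.
(u² − w²)/2 = (64.311081 − 5.427460)/2 = 29.441810 W.
|Δ| = 0.000001;  2% of max(1, |F·v|) = 0.588836.

yes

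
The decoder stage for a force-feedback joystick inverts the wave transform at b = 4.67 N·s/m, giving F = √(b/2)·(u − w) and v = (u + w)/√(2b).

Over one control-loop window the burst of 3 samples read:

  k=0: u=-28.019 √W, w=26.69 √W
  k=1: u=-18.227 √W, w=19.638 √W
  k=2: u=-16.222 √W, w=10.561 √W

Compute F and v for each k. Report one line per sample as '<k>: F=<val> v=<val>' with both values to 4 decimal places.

k=0: u−w=-54.7090, u+w=-1.3290; √(b/2)=1.5281, √(2b)=3.0561; F=1.5281×(-54.709)=-83.5992, v=-1.3290/3.0561=-0.4349
k=1: u−w=-37.8650, u+w=1.4110; √(b/2)=1.5281, √(2b)=3.0561; F=1.5281×(-37.865)=-57.8604, v=1.4110/3.0561=0.4617
k=2: u−w=-26.7830, u+w=-5.6610; √(b/2)=1.5281, √(2b)=3.0561; F=1.5281×(-26.783)=-40.9263, v=-5.6610/3.0561=-1.8523

0: F=-83.5992 v=-0.4349
1: F=-57.8604 v=0.4617
2: F=-40.9263 v=-1.8523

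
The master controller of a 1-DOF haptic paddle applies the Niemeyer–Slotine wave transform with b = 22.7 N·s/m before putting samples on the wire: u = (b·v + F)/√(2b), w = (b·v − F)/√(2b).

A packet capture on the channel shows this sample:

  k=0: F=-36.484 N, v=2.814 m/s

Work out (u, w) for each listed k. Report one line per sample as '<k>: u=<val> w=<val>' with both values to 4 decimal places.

k=0: b·v=22.7×2.814=63.8778; √(2b)=6.7380; u=(63.8778+(-36.484))/6.7380=4.0656, w=(63.8778−(-36.484))/6.7380=14.8950

0: u=4.0656 w=14.8950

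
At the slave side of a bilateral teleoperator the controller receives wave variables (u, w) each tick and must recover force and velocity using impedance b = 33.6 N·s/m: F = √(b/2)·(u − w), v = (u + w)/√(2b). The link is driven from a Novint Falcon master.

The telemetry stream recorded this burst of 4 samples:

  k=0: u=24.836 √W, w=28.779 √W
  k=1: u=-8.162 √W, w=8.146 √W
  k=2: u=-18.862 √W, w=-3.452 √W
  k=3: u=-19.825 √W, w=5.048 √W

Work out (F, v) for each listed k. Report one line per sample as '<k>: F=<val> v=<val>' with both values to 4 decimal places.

k=0: u−w=-3.9430, u+w=53.6150; √(b/2)=4.0988, √(2b)=8.1976; F=4.0988×(-3.943)=-16.1615, v=53.6150/8.1976=6.5404
k=1: u−w=-16.3080, u+w=-0.0160; √(b/2)=4.0988, √(2b)=8.1976; F=4.0988×(-16.308)=-66.8429, v=-0.0160/8.1976=-0.0020
k=2: u−w=-15.4100, u+w=-22.3140; √(b/2)=4.0988, √(2b)=8.1976; F=4.0988×(-15.41)=-63.1622, v=-22.3140/8.1976=-2.7220
k=3: u−w=-24.8730, u+w=-14.7770; √(b/2)=4.0988, √(2b)=8.1976; F=4.0988×(-24.873)=-101.9490, v=-14.7770/8.1976=-1.8026

0: F=-16.1615 v=6.5404
1: F=-66.8429 v=-0.0020
2: F=-63.1622 v=-2.7220
3: F=-101.9490 v=-1.8026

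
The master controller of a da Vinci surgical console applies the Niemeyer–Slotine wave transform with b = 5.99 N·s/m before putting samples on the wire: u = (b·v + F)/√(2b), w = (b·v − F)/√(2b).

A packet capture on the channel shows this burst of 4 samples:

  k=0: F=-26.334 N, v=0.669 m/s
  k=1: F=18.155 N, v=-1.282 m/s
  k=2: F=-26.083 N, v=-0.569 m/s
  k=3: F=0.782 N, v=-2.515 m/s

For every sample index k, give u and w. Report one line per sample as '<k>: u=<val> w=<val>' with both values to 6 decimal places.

0: u=-6.450538 w=8.766090
1: u=3.026632 w=-7.463908
2: u=-8.520511 w=6.551081
3: u=-4.126544 w=-4.578408

k=0: b·v=5.99×0.669=4.007310; √(2b)=3.461214; u=(4.007310+(-26.334))/3.461214=-6.450538, w=(4.007310−(-26.334))/3.461214=8.766090
k=1: b·v=5.99×(-1.282)=-7.679180; √(2b)=3.461214; u=(-7.679180+18.155)/3.461214=3.026632, w=(-7.679180−18.155)/3.461214=-7.463908
k=2: b·v=5.99×(-0.569)=-3.408310; √(2b)=3.461214; u=(-3.408310+(-26.083))/3.461214=-8.520511, w=(-3.408310−(-26.083))/3.461214=6.551081
k=3: b·v=5.99×(-2.515)=-15.064850; √(2b)=3.461214; u=(-15.064850+0.782)/3.461214=-4.126544, w=(-15.064850−0.782)/3.461214=-4.578408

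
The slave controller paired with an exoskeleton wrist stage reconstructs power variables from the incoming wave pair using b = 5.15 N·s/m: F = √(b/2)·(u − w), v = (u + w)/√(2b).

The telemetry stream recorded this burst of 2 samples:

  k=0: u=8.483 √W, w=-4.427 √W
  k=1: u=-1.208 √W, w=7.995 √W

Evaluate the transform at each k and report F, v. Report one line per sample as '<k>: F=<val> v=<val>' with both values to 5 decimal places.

0: F=20.71643 v=1.26380
1: F=-14.76788 v=2.11475

k=0: u−w=12.91000, u+w=4.05600; √(b/2)=1.60468, √(2b)=3.20936; F=1.60468×12.91=20.71643, v=4.05600/3.20936=1.26380
k=1: u−w=-9.20300, u+w=6.78700; √(b/2)=1.60468, √(2b)=3.20936; F=1.60468×(-9.203)=-14.76788, v=6.78700/3.20936=2.11475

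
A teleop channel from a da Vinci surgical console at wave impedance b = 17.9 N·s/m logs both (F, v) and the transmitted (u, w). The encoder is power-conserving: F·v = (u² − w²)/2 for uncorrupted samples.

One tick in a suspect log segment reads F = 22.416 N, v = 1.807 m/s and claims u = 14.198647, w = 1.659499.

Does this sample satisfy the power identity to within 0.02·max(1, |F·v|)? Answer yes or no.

no

F·v = 22.416×1.807 = 40.505712 W.
(u² − w²)/2 = (201.601577 − 2.753937)/2 = 99.423820 W.
|Δ| = 58.918108;  2% of max(1, |F·v|) = 0.810114.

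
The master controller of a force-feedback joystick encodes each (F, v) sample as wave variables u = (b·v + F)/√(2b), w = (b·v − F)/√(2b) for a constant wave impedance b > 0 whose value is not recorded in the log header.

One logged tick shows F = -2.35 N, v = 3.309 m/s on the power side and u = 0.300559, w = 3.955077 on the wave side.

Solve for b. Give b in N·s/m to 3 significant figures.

u + w = 4.255636;  u + w = √(2b)·v, so √(2b) = 4.255636/3.309 = 1.286079.
b = (√(2b))²/2 = 1.654000/2 = 0.827000.
(Check via u − w = 2F/√(2b): u − w = -3.654518, 2F/√(2b) = -3.654518.)

b = 0.827 N·s/m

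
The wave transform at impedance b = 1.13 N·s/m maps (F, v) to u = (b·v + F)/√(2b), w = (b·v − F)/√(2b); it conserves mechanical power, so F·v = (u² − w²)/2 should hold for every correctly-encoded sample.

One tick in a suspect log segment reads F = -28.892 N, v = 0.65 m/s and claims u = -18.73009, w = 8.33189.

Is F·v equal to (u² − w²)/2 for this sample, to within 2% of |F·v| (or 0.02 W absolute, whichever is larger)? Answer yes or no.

F·v = (-28.892)×0.65 = -18.77980 W.
(u² − w²)/2 = (350.81627 − 69.42039)/2 = 140.69794 W.
|Δ| = 159.47774;  2% of max(1, |F·v|) = 0.37560.

no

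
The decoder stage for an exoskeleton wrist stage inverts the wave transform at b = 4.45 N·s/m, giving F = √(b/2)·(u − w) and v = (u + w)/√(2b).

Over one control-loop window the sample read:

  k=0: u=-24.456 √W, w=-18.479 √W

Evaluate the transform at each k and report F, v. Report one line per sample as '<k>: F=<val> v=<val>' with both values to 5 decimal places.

k=0: u−w=-5.97700, u+w=-42.93500; √(b/2)=1.49164, √(2b)=2.98329; F=1.49164×(-5.977)=-8.91555, v=-42.93500/2.98329=-14.39184

0: F=-8.91555 v=-14.39184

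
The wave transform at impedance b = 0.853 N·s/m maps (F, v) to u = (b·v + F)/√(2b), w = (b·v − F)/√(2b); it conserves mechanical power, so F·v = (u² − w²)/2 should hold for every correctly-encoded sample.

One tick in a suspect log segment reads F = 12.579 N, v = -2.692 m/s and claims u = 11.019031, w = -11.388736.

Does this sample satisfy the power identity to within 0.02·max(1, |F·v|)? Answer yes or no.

F·v = 12.579×(-2.692) = -33.862668 W.
(u² − w²)/2 = (121.419044 − 129.703308)/2 = -4.142132 W.
|Δ| = 29.720536;  2% of max(1, |F·v|) = 0.677253.

no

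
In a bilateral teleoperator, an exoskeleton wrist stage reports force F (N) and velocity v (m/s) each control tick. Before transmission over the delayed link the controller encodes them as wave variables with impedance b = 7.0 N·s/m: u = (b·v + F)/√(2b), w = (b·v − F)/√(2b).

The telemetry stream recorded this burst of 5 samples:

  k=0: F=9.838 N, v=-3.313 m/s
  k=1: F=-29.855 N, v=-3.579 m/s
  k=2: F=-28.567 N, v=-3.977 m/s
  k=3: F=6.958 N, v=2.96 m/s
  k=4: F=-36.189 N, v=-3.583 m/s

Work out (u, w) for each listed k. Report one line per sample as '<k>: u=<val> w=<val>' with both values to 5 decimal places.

0: u=-3.56874 w=-8.82737
1: u=-14.67478 w=1.28339
2: u=-15.07514 w=0.19457
3: u=7.39726 w=3.67805
4: u=-16.37510 w=2.96874

k=0: b·v=7.0×(-3.313)=-23.19100; √(2b)=3.74166; u=(-23.19100+9.838)/3.74166=-3.56874, w=(-23.19100−9.838)/3.74166=-8.82737
k=1: b·v=7.0×(-3.579)=-25.05300; √(2b)=3.74166; u=(-25.05300+(-29.855))/3.74166=-14.67478, w=(-25.05300−(-29.855))/3.74166=1.28339
k=2: b·v=7.0×(-3.977)=-27.83900; √(2b)=3.74166; u=(-27.83900+(-28.567))/3.74166=-15.07514, w=(-27.83900−(-28.567))/3.74166=0.19457
k=3: b·v=7.0×2.96=20.72000; √(2b)=3.74166; u=(20.72000+6.958)/3.74166=7.39726, w=(20.72000−6.958)/3.74166=3.67805
k=4: b·v=7.0×(-3.583)=-25.08100; √(2b)=3.74166; u=(-25.08100+(-36.189))/3.74166=-16.37510, w=(-25.08100−(-36.189))/3.74166=2.96874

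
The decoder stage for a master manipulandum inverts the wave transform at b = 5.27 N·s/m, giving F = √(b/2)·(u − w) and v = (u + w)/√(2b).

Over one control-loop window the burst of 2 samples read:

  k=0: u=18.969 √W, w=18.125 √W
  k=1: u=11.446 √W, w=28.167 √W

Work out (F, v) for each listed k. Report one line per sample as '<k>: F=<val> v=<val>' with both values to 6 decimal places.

0: F=1.370038 v=11.425714
1: F=-27.142669 v=12.201618

k=0: u−w=0.844000, u+w=37.094000; √(b/2)=1.623268, √(2b)=3.246537; F=1.623268×0.844=1.370038, v=37.094000/3.246537=11.425714
k=1: u−w=-16.721000, u+w=39.613000; √(b/2)=1.623268, √(2b)=3.246537; F=1.623268×(-16.721)=-27.142669, v=39.613000/3.246537=12.201618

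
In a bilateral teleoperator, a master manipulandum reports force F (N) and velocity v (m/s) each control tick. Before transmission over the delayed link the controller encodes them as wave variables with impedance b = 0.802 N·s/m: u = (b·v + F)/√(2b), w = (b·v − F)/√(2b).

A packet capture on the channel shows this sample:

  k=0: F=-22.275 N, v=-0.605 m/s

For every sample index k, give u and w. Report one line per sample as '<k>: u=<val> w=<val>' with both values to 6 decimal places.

0: u=-17.971076 w=17.204849

k=0: b·v=0.802×(-0.605)=-0.485210; √(2b)=1.266491; u=(-0.485210+(-22.275))/1.266491=-17.971076, w=(-0.485210−(-22.275))/1.266491=17.204849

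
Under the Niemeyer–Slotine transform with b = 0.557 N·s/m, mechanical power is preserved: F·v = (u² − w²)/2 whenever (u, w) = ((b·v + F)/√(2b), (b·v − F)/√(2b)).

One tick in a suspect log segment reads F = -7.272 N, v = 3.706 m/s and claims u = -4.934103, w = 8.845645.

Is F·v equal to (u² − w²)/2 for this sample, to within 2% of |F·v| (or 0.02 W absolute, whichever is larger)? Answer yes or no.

yes

F·v = (-7.272)×3.706 = -26.950032 W.
(u² − w²)/2 = (24.345372 − 78.245435)/2 = -26.950032 W.
|Δ| = 0.000000;  2% of max(1, |F·v|) = 0.539001.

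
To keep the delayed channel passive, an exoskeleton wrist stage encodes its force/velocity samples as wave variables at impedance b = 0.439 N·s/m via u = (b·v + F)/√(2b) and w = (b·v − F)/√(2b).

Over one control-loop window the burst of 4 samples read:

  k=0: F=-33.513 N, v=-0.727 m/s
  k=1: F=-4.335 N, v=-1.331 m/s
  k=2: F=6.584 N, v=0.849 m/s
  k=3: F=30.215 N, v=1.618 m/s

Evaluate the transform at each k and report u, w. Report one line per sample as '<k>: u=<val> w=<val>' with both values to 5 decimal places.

k=0: b·v=0.439×(-0.727)=-0.31915; √(2b)=0.93702; u=(-0.31915+(-33.513))/0.93702=-36.10625, w=(-0.31915−(-33.513))/0.93702=35.42504
k=1: b·v=0.439×(-1.331)=-0.58431; √(2b)=0.93702; u=(-0.58431+(-4.335))/0.93702=-5.24997, w=(-0.58431−(-4.335))/0.93702=4.00280
k=2: b·v=0.439×0.849=0.37271; √(2b)=0.93702; u=(0.37271+6.584)/0.93702=7.42432, w=(0.37271−6.584)/0.93702=-6.62879
k=3: b·v=0.439×1.618=0.71030; √(2b)=0.93702; u=(0.71030+30.215)/0.93702=33.00401, w=(0.71030−30.215)/0.93702=-31.48792

0: u=-36.10625 w=35.42504
1: u=-5.24997 w=4.00280
2: u=7.42432 w=-6.62879
3: u=33.00401 w=-31.48792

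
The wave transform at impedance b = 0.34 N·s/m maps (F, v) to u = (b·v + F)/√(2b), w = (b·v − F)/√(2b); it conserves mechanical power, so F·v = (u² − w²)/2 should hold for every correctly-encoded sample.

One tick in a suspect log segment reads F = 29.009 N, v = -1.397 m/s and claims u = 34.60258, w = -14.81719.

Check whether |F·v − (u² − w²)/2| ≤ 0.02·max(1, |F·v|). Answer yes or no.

F·v = 29.009×(-1.397) = -40.5256 W.
(u² − w²)/2 = (1197.3385 − 219.5491)/2 = 488.8947 W.
|Δ| = 529.4203;  2% of max(1, |F·v|) = 0.8105.

no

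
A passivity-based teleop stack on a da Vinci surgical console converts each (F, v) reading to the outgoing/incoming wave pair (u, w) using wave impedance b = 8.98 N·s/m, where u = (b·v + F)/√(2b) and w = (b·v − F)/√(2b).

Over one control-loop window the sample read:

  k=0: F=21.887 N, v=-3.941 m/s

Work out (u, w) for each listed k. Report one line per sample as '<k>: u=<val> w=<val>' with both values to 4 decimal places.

k=0: b·v=8.98×(-3.941)=-35.3902; √(2b)=4.2379; u=(-35.3902+21.887)/4.2379=-3.1863, w=(-35.3902−21.887)/4.2379=-13.5154

0: u=-3.1863 w=-13.5154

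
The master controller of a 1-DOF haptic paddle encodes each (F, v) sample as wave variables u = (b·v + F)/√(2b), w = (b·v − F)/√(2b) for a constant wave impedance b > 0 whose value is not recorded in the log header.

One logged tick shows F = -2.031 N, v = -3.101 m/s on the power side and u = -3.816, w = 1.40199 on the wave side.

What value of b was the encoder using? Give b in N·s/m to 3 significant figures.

b = 0.303 N·s/m

u + w = -2.4140;  u + w = √(2b)·v, so √(2b) = -2.4140/(-3.101) = 0.7785.
b = (√(2b))²/2 = 0.6060/2 = 0.3030.
(Check via u − w = 2F/√(2b): u − w = -5.2180, 2F/√(2b) = -5.2180.)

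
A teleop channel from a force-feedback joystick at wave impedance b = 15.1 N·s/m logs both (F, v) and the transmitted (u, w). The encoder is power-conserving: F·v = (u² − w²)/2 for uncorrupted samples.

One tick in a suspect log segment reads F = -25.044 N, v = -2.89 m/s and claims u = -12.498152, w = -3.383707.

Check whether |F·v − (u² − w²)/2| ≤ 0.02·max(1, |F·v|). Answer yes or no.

F·v = (-25.044)×(-2.89) = 72.377160 W.
(u² − w²)/2 = (156.203803 − 11.449473)/2 = 72.377165 W.
|Δ| = 0.000005;  2% of max(1, |F·v|) = 1.447543.

yes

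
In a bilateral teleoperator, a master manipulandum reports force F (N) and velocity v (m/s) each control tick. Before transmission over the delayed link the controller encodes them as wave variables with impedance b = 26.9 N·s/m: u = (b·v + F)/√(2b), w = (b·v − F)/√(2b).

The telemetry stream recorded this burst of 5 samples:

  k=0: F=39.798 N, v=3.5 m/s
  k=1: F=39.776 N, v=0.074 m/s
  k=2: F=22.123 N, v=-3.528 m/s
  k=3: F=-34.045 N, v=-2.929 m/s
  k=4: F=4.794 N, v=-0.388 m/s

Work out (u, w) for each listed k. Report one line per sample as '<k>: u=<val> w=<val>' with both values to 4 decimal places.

0: u=18.2619 w=7.4101
1: u=5.6943 w=-5.1515
2: u=-9.9225 w=-15.9548
3: u=-15.3834 w=-6.1003
4: u=-0.7694 w=-2.0766

k=0: b·v=26.9×3.5=94.1500; √(2b)=7.3348; u=(94.1500+39.798)/7.3348=18.2619, w=(94.1500−39.798)/7.3348=7.4101
k=1: b·v=26.9×0.074=1.9906; √(2b)=7.3348; u=(1.9906+39.776)/7.3348=5.6943, w=(1.9906−39.776)/7.3348=-5.1515
k=2: b·v=26.9×(-3.528)=-94.9032; √(2b)=7.3348; u=(-94.9032+22.123)/7.3348=-9.9225, w=(-94.9032−22.123)/7.3348=-15.9548
k=3: b·v=26.9×(-2.929)=-78.7901; √(2b)=7.3348; u=(-78.7901+(-34.045))/7.3348=-15.3834, w=(-78.7901−(-34.045))/7.3348=-6.1003
k=4: b·v=26.9×(-0.388)=-10.4372; √(2b)=7.3348; u=(-10.4372+4.794)/7.3348=-0.7694, w=(-10.4372−4.794)/7.3348=-2.0766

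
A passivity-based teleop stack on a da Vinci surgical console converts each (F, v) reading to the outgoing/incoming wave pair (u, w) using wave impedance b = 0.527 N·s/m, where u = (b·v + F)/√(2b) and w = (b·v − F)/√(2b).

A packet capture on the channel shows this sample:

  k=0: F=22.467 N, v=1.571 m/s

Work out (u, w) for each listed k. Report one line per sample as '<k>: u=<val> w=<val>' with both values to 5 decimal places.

0: u=22.69033 w=-21.07747

k=0: b·v=0.527×1.571=0.82792; √(2b)=1.02665; u=(0.82792+22.467)/1.02665=22.69033, w=(0.82792−22.467)/1.02665=-21.07747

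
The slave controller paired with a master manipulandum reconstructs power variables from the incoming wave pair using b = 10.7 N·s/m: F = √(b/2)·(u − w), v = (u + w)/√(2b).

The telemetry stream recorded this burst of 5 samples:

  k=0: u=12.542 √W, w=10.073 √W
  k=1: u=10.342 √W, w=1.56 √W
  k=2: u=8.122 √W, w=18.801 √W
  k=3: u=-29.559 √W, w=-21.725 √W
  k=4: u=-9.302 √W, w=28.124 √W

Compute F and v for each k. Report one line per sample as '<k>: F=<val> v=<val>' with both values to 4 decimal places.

k=0: u−w=2.4690, u+w=22.6150; √(b/2)=2.3130, √(2b)=4.6260; F=2.3130×2.469=5.7108, v=22.6150/4.6260=4.8887
k=1: u−w=8.7820, u+w=11.9020; √(b/2)=2.3130, √(2b)=4.6260; F=2.3130×8.782=20.3128, v=11.9020/4.6260=2.5728
k=2: u−w=-10.6790, u+w=26.9230; √(b/2)=2.3130, √(2b)=4.6260; F=2.3130×(-10.679)=-24.7006, v=26.9230/4.6260=5.8199
k=3: u−w=-7.8340, u+w=-51.2840; √(b/2)=2.3130, √(2b)=4.6260; F=2.3130×(-7.834)=-18.1201, v=-51.2840/4.6260=-11.0860
k=4: u−w=-37.4260, u+w=18.8220; √(b/2)=2.3130, √(2b)=4.6260; F=2.3130×(-37.426)=-86.5666, v=18.8220/4.6260=4.0687

0: F=5.7108 v=4.8887
1: F=20.3128 v=2.5728
2: F=-24.7006 v=5.8199
3: F=-18.1201 v=-11.0860
4: F=-86.5666 v=4.0687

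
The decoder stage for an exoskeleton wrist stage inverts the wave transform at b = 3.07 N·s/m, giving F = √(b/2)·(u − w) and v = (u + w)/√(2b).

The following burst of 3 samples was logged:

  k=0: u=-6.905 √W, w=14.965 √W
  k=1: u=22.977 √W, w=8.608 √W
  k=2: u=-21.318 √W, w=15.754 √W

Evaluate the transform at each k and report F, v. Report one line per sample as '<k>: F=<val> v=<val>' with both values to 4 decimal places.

0: F=-27.0959 v=3.2528
1: F=17.8025 v=12.7467
2: F=-45.9304 v=-2.2454

k=0: u−w=-21.8700, u+w=8.0600; √(b/2)=1.2390, √(2b)=2.4779; F=1.2390×(-21.87)=-27.0959, v=8.0600/2.4779=3.2528
k=1: u−w=14.3690, u+w=31.5850; √(b/2)=1.2390, √(2b)=2.4779; F=1.2390×14.369=17.8025, v=31.5850/2.4779=12.7467
k=2: u−w=-37.0720, u+w=-5.5640; √(b/2)=1.2390, √(2b)=2.4779; F=1.2390×(-37.072)=-45.9304, v=-5.5640/2.4779=-2.2454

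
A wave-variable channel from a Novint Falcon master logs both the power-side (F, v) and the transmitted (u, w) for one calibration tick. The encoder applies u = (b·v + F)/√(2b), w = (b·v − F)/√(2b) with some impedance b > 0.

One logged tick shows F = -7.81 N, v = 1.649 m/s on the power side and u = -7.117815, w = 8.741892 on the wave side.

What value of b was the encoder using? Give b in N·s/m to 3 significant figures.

u + w = 1.624077;  u + w = √(2b)·v, so √(2b) = 1.624077/1.649 = 0.984886.
b = (√(2b))²/2 = 0.970000/2 = 0.485000.
(Check via u − w = 2F/√(2b): u − w = -15.859707, 2F/√(2b) = -15.859704.)

b = 0.485 N·s/m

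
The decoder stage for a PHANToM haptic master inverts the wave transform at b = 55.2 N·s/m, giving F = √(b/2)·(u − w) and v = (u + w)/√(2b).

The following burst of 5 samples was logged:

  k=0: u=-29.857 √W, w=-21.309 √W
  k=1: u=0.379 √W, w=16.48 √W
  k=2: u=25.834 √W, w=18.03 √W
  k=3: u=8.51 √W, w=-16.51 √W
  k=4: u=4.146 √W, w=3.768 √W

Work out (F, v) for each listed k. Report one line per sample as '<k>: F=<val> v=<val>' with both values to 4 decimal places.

0: F=-44.9075 v=-4.8696
1: F=-84.5877 v=1.6045
2: F=40.9989 v=4.1747
3: F=131.4443 v=-0.7614
4: F=1.9858 v=0.7532

k=0: u−w=-8.5480, u+w=-51.1660; √(b/2)=5.2536, √(2b)=10.5071; F=5.2536×(-8.548)=-44.9075, v=-51.1660/10.5071=-4.8696
k=1: u−w=-16.1010, u+w=16.8590; √(b/2)=5.2536, √(2b)=10.5071; F=5.2536×(-16.101)=-84.5877, v=16.8590/10.5071=1.6045
k=2: u−w=7.8040, u+w=43.8640; √(b/2)=5.2536, √(2b)=10.5071; F=5.2536×7.804=40.9989, v=43.8640/10.5071=4.1747
k=3: u−w=25.0200, u+w=-8.0000; √(b/2)=5.2536, √(2b)=10.5071; F=5.2536×25.02=131.4443, v=-8.0000/10.5071=-0.7614
k=4: u−w=0.3780, u+w=7.9140; √(b/2)=5.2536, √(2b)=10.5071; F=5.2536×0.378=1.9858, v=7.9140/10.5071=0.7532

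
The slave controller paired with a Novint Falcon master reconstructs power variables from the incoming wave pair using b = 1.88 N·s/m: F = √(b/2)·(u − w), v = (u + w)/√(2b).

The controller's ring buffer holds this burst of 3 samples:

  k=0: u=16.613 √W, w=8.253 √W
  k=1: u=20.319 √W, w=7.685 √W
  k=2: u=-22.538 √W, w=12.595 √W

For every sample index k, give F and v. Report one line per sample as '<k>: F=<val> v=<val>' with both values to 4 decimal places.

0: F=8.1053 v=12.8237
1: F=12.2491 v=14.4420
2: F=-34.0627 v=-5.1277

k=0: u−w=8.3600, u+w=24.8660; √(b/2)=0.9695, √(2b)=1.9391; F=0.9695×8.36=8.1053, v=24.8660/1.9391=12.8237
k=1: u−w=12.6340, u+w=28.0040; √(b/2)=0.9695, √(2b)=1.9391; F=0.9695×12.634=12.2491, v=28.0040/1.9391=14.4420
k=2: u−w=-35.1330, u+w=-9.9430; √(b/2)=0.9695, √(2b)=1.9391; F=0.9695×(-35.133)=-34.0627, v=-9.9430/1.9391=-5.1277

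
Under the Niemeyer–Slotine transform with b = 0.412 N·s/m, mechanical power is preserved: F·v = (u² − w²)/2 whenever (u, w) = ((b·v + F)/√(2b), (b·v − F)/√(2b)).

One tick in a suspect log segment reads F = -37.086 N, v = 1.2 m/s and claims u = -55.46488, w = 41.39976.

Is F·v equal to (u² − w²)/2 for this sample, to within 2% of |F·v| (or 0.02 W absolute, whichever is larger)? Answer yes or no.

no

F·v = (-37.086)×1.2 = -44.5032 W.
(u² − w²)/2 = (3076.3529 − 1713.9401)/2 = 681.2064 W.
|Δ| = 725.7096;  2% of max(1, |F·v|) = 0.8901.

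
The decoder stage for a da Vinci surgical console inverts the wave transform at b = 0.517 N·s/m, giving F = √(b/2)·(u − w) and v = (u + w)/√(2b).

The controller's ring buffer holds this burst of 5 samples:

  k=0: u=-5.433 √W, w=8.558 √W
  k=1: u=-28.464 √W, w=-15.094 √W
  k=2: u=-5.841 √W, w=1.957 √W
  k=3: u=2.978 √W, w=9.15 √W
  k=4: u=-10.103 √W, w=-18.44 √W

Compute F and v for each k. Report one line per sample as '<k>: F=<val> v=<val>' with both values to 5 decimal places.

0: F=-7.11343 v=3.07319
1: F=-6.79770 v=-42.83588
2: F=-3.96473 v=-3.81961
3: F=-3.13802 v=11.92694
4: F=4.23877 v=-28.06980

k=0: u−w=-13.99100, u+w=3.12500; √(b/2)=0.50843, √(2b)=1.01686; F=0.50843×(-13.991)=-7.11343, v=3.12500/1.01686=3.07319
k=1: u−w=-13.37000, u+w=-43.55800; √(b/2)=0.50843, √(2b)=1.01686; F=0.50843×(-13.37)=-6.79770, v=-43.55800/1.01686=-42.83588
k=2: u−w=-7.79800, u+w=-3.88400; √(b/2)=0.50843, √(2b)=1.01686; F=0.50843×(-7.798)=-3.96473, v=-3.88400/1.01686=-3.81961
k=3: u−w=-6.17200, u+w=12.12800; √(b/2)=0.50843, √(2b)=1.01686; F=0.50843×(-6.172)=-3.13802, v=12.12800/1.01686=11.92694
k=4: u−w=8.33700, u+w=-28.54300; √(b/2)=0.50843, √(2b)=1.01686; F=0.50843×8.337=4.23877, v=-28.54300/1.01686=-28.06980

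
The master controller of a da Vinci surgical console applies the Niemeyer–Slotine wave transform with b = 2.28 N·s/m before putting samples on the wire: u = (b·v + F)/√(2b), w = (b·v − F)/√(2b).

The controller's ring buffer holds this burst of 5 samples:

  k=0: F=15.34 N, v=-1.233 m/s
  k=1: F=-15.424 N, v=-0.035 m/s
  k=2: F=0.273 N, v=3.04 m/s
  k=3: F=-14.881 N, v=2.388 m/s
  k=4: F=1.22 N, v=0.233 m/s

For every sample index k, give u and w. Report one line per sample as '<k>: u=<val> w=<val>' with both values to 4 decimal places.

k=0: b·v=2.28×(-1.233)=-2.8112; √(2b)=2.1354; u=(-2.8112+15.34)/2.1354=5.8671, w=(-2.8112−15.34)/2.1354=-8.5001
k=1: b·v=2.28×(-0.035)=-0.0798; √(2b)=2.1354; u=(-0.0798+(-15.424))/2.1354=-7.2603, w=(-0.0798−(-15.424))/2.1354=7.1856
k=2: b·v=2.28×3.04=6.9312; √(2b)=2.1354; u=(6.9312+0.273)/2.1354=3.3737, w=(6.9312−0.273)/2.1354=3.1180
k=3: b·v=2.28×2.388=5.4446; √(2b)=2.1354; u=(5.4446+(-14.881))/2.1354=-4.4190, w=(5.4446−(-14.881))/2.1354=9.5184
k=4: b·v=2.28×0.233=0.5312; √(2b)=2.1354; u=(0.5312+1.22)/2.1354=0.8201, w=(0.5312−1.22)/2.1354=-0.3225

0: u=5.8671 w=-8.5001
1: u=-7.2603 w=7.1856
2: u=3.3737 w=3.1180
3: u=-4.4190 w=9.5184
4: u=0.8201 w=-0.3225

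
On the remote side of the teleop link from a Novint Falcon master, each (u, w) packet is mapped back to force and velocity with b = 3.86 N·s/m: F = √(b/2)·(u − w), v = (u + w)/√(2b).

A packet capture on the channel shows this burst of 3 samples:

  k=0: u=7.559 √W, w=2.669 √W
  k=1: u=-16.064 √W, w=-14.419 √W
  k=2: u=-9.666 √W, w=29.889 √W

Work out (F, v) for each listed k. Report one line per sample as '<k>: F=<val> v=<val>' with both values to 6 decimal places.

0: F=6.793405 v=3.681138
1: F=-2.285307 v=-10.971072
2: F=-54.951562 v=7.278417

k=0: u−w=4.890000, u+w=10.228000; √(b/2)=1.389244, √(2b)=2.778489; F=1.389244×4.89=6.793405, v=10.228000/2.778489=3.681138
k=1: u−w=-1.645000, u+w=-30.483000; √(b/2)=1.389244, √(2b)=2.778489; F=1.389244×(-1.645)=-2.285307, v=-30.483000/2.778489=-10.971072
k=2: u−w=-39.555000, u+w=20.223000; √(b/2)=1.389244, √(2b)=2.778489; F=1.389244×(-39.555)=-54.951562, v=20.223000/2.778489=7.278417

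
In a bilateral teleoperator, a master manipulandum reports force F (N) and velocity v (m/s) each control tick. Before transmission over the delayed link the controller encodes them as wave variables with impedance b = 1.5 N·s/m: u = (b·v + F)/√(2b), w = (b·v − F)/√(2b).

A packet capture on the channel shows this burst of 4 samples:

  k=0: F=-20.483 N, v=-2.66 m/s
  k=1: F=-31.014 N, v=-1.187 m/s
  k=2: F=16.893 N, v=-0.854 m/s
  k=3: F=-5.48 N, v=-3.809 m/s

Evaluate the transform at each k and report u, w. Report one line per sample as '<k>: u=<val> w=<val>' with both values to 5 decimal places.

k=0: b·v=1.5×(-2.66)=-3.99000; √(2b)=1.73205; u=(-3.99000+(-20.483))/1.73205=-14.12949, w=(-3.99000−(-20.483))/1.73205=9.52224
k=1: b·v=1.5×(-1.187)=-1.78050; √(2b)=1.73205; u=(-1.78050+(-31.014))/1.73205=-18.93391, w=(-1.78050−(-31.014))/1.73205=16.87797
k=2: b·v=1.5×(-0.854)=-1.28100; √(2b)=1.73205; u=(-1.28100+16.893)/1.73205=9.01359, w=(-1.28100−16.893)/1.73205=-10.49276
k=3: b·v=1.5×(-3.809)=-5.71350; √(2b)=1.73205; u=(-5.71350+(-5.48))/1.73205=-6.46257, w=(-5.71350−(-5.48))/1.73205=-0.13481

0: u=-14.12949 w=9.52224
1: u=-18.93391 w=16.87797
2: u=9.01359 w=-10.49276
3: u=-6.46257 w=-0.13481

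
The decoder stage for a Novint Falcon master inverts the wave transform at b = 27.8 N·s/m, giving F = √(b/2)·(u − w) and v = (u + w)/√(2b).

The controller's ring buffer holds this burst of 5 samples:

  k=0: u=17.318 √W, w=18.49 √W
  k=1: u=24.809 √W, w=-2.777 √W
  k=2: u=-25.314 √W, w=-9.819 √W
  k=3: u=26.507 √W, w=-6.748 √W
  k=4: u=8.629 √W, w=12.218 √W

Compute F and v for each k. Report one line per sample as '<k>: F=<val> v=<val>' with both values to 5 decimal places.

0: F=-4.36953 v=4.80223
1: F=102.84807 v=2.95472
2: F=-57.76955 v=-4.71170
3: F=123.98363 v=2.64989
4: F=-13.38076 v=2.79580

k=0: u−w=-1.17200, u+w=35.80800; √(b/2)=3.72827, √(2b)=7.45654; F=3.72827×(-1.172)=-4.36953, v=35.80800/7.45654=4.80223
k=1: u−w=27.58600, u+w=22.03200; √(b/2)=3.72827, √(2b)=7.45654; F=3.72827×27.586=102.84807, v=22.03200/7.45654=2.95472
k=2: u−w=-15.49500, u+w=-35.13300; √(b/2)=3.72827, √(2b)=7.45654; F=3.72827×(-15.495)=-57.76955, v=-35.13300/7.45654=-4.71170
k=3: u−w=33.25500, u+w=19.75900; √(b/2)=3.72827, √(2b)=7.45654; F=3.72827×33.255=123.98363, v=19.75900/7.45654=2.64989
k=4: u−w=-3.58900, u+w=20.84700; √(b/2)=3.72827, √(2b)=7.45654; F=3.72827×(-3.589)=-13.38076, v=20.84700/7.45654=2.79580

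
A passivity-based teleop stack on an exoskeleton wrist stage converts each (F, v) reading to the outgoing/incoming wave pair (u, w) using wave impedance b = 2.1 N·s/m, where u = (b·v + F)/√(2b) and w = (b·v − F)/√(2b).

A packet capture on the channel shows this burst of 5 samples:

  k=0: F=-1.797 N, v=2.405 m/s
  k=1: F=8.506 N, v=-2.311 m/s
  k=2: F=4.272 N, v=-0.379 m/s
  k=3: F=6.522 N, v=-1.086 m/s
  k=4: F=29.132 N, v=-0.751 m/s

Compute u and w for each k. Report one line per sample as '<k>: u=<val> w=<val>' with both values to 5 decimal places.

k=0: b·v=2.1×2.405=5.05050; √(2b)=2.04939; u=(5.05050+(-1.797))/2.04939=1.58755, w=(5.05050−(-1.797))/2.04939=3.34124
k=1: b·v=2.1×(-2.311)=-4.85310; √(2b)=2.04939; u=(-4.85310+8.506)/2.04939=1.78243, w=(-4.85310−8.506)/2.04939=-6.51857
k=2: b·v=2.1×(-0.379)=-0.79590; √(2b)=2.04939; u=(-0.79590+4.272)/2.04939=1.69616, w=(-0.79590−4.272)/2.04939=-2.47288
k=3: b·v=2.1×(-1.086)=-2.28060; √(2b)=2.04939; u=(-2.28060+6.522)/2.04939=2.06959, w=(-2.28060−6.522)/2.04939=-4.29523
k=4: b·v=2.1×(-0.751)=-1.57710; √(2b)=2.04939; u=(-1.57710+29.132)/2.04939=13.44541, w=(-1.57710−29.132)/2.04939=-14.98451

0: u=1.58755 w=3.34124
1: u=1.78243 w=-6.51857
2: u=1.69616 w=-2.47288
3: u=2.06959 w=-4.29523
4: u=13.44541 w=-14.98451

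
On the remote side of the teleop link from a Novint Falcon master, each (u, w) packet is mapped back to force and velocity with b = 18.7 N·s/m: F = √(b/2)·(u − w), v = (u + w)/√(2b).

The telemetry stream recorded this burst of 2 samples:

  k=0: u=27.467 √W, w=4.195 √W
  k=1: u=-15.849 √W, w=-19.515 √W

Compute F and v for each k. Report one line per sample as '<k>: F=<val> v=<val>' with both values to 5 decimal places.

k=0: u−w=23.27200, u+w=31.66200; √(b/2)=3.05778, √(2b)=6.11555; F=3.05778×23.272=71.16059, v=31.66200/6.11555=5.17729
k=1: u−w=3.66600, u+w=-35.36400; √(b/2)=3.05778, √(2b)=6.11555; F=3.05778×3.666=11.20981, v=-35.36400/6.11555=-5.78263

0: F=71.16059 v=5.17729
1: F=11.20981 v=-5.78263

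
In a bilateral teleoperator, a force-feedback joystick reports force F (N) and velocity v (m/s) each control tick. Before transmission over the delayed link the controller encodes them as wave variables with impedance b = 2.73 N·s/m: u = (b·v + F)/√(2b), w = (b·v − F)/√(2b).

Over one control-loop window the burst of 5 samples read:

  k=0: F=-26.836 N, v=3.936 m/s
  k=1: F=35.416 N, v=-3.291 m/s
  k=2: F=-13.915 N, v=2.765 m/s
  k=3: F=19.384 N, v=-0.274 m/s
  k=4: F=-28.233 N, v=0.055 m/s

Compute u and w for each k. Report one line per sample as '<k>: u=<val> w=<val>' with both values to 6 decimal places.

0: u=-6.886192 w=16.083303
1: u=11.311668 w=-19.001630
2: u=-2.724632 w=9.185509
3: u=7.975463 w=-8.615709
4: u=-12.018350 w=12.146867

k=0: b·v=2.73×3.936=10.745280; √(2b)=2.336664; u=(10.745280+(-26.836))/2.336664=-6.886192, w=(10.745280−(-26.836))/2.336664=16.083303
k=1: b·v=2.73×(-3.291)=-8.984430; √(2b)=2.336664; u=(-8.984430+35.416)/2.336664=11.311668, w=(-8.984430−35.416)/2.336664=-19.001630
k=2: b·v=2.73×2.765=7.548450; √(2b)=2.336664; u=(7.548450+(-13.915))/2.336664=-2.724632, w=(7.548450−(-13.915))/2.336664=9.185509
k=3: b·v=2.73×(-0.274)=-0.748020; √(2b)=2.336664; u=(-0.748020+19.384)/2.336664=7.975463, w=(-0.748020−19.384)/2.336664=-8.615709
k=4: b·v=2.73×0.055=0.150150; √(2b)=2.336664; u=(0.150150+(-28.233))/2.336664=-12.018350, w=(0.150150−(-28.233))/2.336664=12.146867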